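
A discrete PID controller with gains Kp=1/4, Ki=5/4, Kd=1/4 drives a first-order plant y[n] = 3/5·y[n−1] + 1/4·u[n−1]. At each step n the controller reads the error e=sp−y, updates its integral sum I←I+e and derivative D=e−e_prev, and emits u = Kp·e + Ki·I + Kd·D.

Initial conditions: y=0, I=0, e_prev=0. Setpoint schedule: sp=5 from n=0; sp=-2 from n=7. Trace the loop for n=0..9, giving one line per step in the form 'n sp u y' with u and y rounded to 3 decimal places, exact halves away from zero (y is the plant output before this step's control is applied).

0 5 8.750 0.000
1 5 9.922 2.188
2 5 11.175 3.793
3 5 10.851 5.069
4 5 9.885 5.754
5 5 8.816 5.924
6 5 7.993 5.758
7 -2 -4.712 5.453
8 -2 -6.476 2.094
9 -2 -8.134 -0.363

(exact arithmetic carried between steps; '≈' marks a value shown rounded to 6 d.p. or computed from one; I and e_prev carry over from the previous line; the table rounds u and y to 3 d.p., halves away from zero)
n=0: y=0, sp=5, e=sp−y=5; I=5, D=e−e_prev=5; u=1/4·5+5/4·5+1/4·5=8.75; next y=3/5·0+1/4·8.75=2.1875
n=1: y=2.1875, sp=5, e=sp−y=2.8125; I=7.8125, D=e−e_prev=-2.1875; u=1/4·2.8125+5/4·7.8125+1/4·(-2.1875)=9.921875; next y=3/5·2.1875+1/4·9.921875≈3.792969
n=2: y≈3.792969, sp=5, e=sp−y≈1.207031; I≈9.019531, D=e−e_prev≈-1.605469; u=1/4·1.207031+5/4·9.019531+1/4·(-1.605469)≈11.174805; next y=3/5·3.792969+1/4·11.174805≈5.069482
n=3: y≈5.069482, sp=5, e=sp−y≈-0.069482; I≈8.950049, D=e−e_prev≈-1.276514; u=1/4·(-0.069482)+5/4·8.950049+1/4·(-1.276514)≈10.851062; next y=3/5·5.069482+1/4·10.851062≈5.754455
n=4: y≈5.754455, sp=5, e=sp−y≈-0.754455; I≈8.195594, D=e−e_prev≈-0.684973; u=1/4·(-0.754455)+5/4·8.195594+1/4·(-0.684973)≈9.884635; next y=3/5·5.754455+1/4·9.884635≈5.923832
n=5: y≈5.923832, sp=5, e=sp−y≈-0.923832; I≈7.271762, D=e−e_prev≈-0.169377; u=1/4·(-0.923832)+5/4·7.271762+1/4·(-0.169377)≈8.816400; next y=3/5·5.923832+1/4·8.816400≈5.758399
n=6: y≈5.758399, sp=5, e=sp−y≈-0.758399; I≈6.513363, D=e−e_prev≈0.165433; u=1/4·(-0.758399)+5/4·6.513363+1/4·0.165433≈7.993462; next y=3/5·5.758399+1/4·7.993462≈5.453405
n=7: y≈5.453405, sp=-2, e=sp−y≈-7.453405; I≈-0.940042, D=e−e_prev≈-6.695006; u=1/4·(-7.453405)+5/4·(-0.940042)+1/4·(-6.695006)≈-4.712155; next y=3/5·5.453405+1/4·(-4.712155)≈2.094004
n=8: y≈2.094004, sp=-2, e=sp−y≈-4.094004; I≈-5.034046, D=e−e_prev≈3.359401; u=1/4·(-4.094004)+5/4·(-5.034046)+1/4·3.359401≈-6.476209; next y=3/5·2.094004+1/4·(-6.476209)≈-0.362650
n=9: y≈-0.362650, sp=-2, e=sp−y≈-1.637350; I≈-6.671397, D=e−e_prev≈2.456654; u=1/4·(-1.637350)+5/4·(-6.671397)+1/4·2.456654≈-8.134420; next y=3/5·(-0.362650)+1/4·(-8.134420)≈-2.251195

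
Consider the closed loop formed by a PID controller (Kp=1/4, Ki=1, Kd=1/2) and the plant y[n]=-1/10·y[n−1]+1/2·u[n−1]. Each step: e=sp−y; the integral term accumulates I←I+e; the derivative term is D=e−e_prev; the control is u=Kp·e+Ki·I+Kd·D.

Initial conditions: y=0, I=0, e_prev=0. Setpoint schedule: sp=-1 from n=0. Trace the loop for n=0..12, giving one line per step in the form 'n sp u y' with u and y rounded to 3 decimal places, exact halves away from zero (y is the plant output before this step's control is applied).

(exact arithmetic carried between steps; '≈' marks a value shown rounded to 6 d.p. or computed from one; I and e_prev carry over from the previous line; the table rounds u and y to 3 d.p., halves away from zero)
n=0: y=0, sp=-1, e=sp−y=-1; I=-1, D=e−e_prev=-1; u=1/4·(-1)+1·(-1)+1/2·(-1)=-1.75; next y=-1/10·0+1/2·(-1.75)=-0.875
n=1: y=-0.875, sp=-1, e=sp−y=-0.125; I=-1.125, D=e−e_prev=0.875; u=1/4·(-0.125)+1·(-1.125)+1/2·0.875=-0.71875; next y=-1/10·(-0.875)+1/2·(-0.71875)=-0.271875
n=2: y=-0.271875, sp=-1, e=sp−y=-0.728125; I=-1.853125, D=e−e_prev=-0.603125; u=1/4·(-0.728125)+1·(-1.853125)+1/2·(-0.603125)≈-2.336719; next y=-1/10·(-0.271875)+1/2·(-2.336719)≈-1.141172
n=3: y≈-1.141172, sp=-1, e=sp−y≈0.141172; I≈-1.711953, D=e−e_prev≈0.869297; u=1/4·0.141172+1·(-1.711953)+1/2·0.869297≈-1.242012; next y=-1/10·(-1.141172)+1/2·(-1.242012)≈-0.506889
n=4: y≈-0.506889, sp=-1, e=sp−y≈-0.493111; I≈-2.205064, D=e−e_prev≈-0.634283; u=1/4·(-0.493111)+1·(-2.205064)+1/2·(-0.634283)≈-2.645484; next y=-1/10·(-0.506889)+1/2·(-2.645484)≈-1.272053
n=5: y≈-1.272053, sp=-1, e=sp−y≈0.272053; I≈-1.933011, D=e−e_prev≈0.765164; u=1/4·0.272053+1·(-1.933011)+1/2·0.765164≈-1.482416; next y=-1/10·(-1.272053)+1/2·(-1.482416)≈-0.614003
n=6: y≈-0.614003, sp=-1, e=sp−y≈-0.385997; I≈-2.319009, D=e−e_prev≈-0.658050; u=1/4·(-0.385997)+1·(-2.319009)+1/2·(-0.658050)≈-2.744533; next y=-1/10·(-0.614003)+1/2·(-2.744533)≈-1.310866
n=7: y≈-1.310866, sp=-1, e=sp−y≈0.310866; I≈-2.008142, D=e−e_prev≈0.696864; u=1/4·0.310866+1·(-2.008142)+1/2·0.696864≈-1.581994; next y=-1/10·(-1.310866)+1/2·(-1.581994)≈-0.659910
n=8: y≈-0.659910, sp=-1, e=sp−y≈-0.340090; I≈-2.348232, D=e−e_prev≈-0.650956; u=1/4·(-0.340090)+1·(-2.348232)+1/2·(-0.650956)≈-2.758733; next y=-1/10·(-0.659910)+1/2·(-2.758733)≈-1.313375
n=9: y≈-1.313375, sp=-1, e=sp−y≈0.313375; I≈-2.034857, D=e−e_prev≈0.653465; u=1/4·0.313375+1·(-2.034857)+1/2·0.653465≈-1.629781; next y=-1/10·(-1.313375)+1/2·(-1.629781)≈-0.683553
n=10: y≈-0.683553, sp=-1, e=sp−y≈-0.316447; I≈-2.351304, D=e−e_prev≈-0.629822; u=1/4·(-0.316447)+1·(-2.351304)+1/2·(-0.629822)≈-2.745327; next y=-1/10·(-0.683553)+1/2·(-2.745327)≈-1.304308
n=11: y≈-1.304308, sp=-1, e=sp−y≈0.304308; I≈-2.046996, D=e−e_prev≈0.620756; u=1/4·0.304308+1·(-2.046996)+1/2·0.620756≈-1.660541; next y=-1/10·(-1.304308)+1/2·(-1.660541)≈-0.699840
n=12: y≈-0.699840, sp=-1, e=sp−y≈-0.300160; I≈-2.347156, D=e−e_prev≈-0.604469; u=1/4·(-0.300160)+1·(-2.347156)+1/2·(-0.604469)≈-2.724431; next y=-1/10·(-0.699840)+1/2·(-2.724431)≈-1.292231

0 -1 -1.750 0.000
1 -1 -0.719 -0.875
2 -1 -2.337 -0.272
3 -1 -1.242 -1.141
4 -1 -2.645 -0.507
5 -1 -1.482 -1.272
6 -1 -2.745 -0.614
7 -1 -1.582 -1.311
8 -1 -2.759 -0.660
9 -1 -1.630 -1.313
10 -1 -2.745 -0.684
11 -1 -1.661 -1.304
12 -1 -2.724 -0.700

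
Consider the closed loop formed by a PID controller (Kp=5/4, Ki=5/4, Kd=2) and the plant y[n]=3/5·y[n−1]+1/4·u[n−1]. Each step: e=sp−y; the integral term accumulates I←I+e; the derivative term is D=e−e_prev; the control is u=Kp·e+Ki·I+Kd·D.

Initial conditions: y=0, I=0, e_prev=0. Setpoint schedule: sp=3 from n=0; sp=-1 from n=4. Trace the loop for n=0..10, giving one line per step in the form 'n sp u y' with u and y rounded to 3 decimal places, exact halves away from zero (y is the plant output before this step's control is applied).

0 3 13.500 0.000
1 3 -3.938 3.375
2 3 12.848 1.041
3 3 -1.952 3.836
4 -1 -6.304 1.814
5 -1 4.490 -0.488
6 -1 -6.683 0.830
7 -1 2.677 -1.173
8 -1 -6.235 -0.034
9 -1 1.787 -1.579
10 -1 -5.432 -0.501

(exact arithmetic carried between steps; '≈' marks a value shown rounded to 6 d.p. or computed from one; I and e_prev carry over from the previous line; the table rounds u and y to 3 d.p., halves away from zero)
n=0: y=0, sp=3, e=sp−y=3; I=3, D=e−e_prev=3; u=5/4·3+5/4·3+2·3=13.5; next y=3/5·0+1/4·13.5=3.375
n=1: y=3.375, sp=3, e=sp−y=-0.375; I=2.625, D=e−e_prev=-3.375; u=5/4·(-0.375)+5/4·2.625+2·(-3.375)=-3.9375; next y=3/5·3.375+1/4·(-3.9375)=1.040625
n=2: y=1.040625, sp=3, e=sp−y=1.959375; I=4.584375, D=e−e_prev=2.334375; u=5/4·1.959375+5/4·4.584375+2·2.334375≈12.848438; next y=3/5·1.040625+1/4·12.848438≈3.836484
n=3: y≈3.836484, sp=3, e=sp−y≈-0.836484; I≈3.747891, D=e−e_prev≈-2.795859; u=5/4·(-0.836484)+5/4·3.747891+2·(-2.795859)≈-1.952461; next y=3/5·3.836484+1/4·(-1.952461)≈1.813775
n=4: y≈1.813775, sp=-1, e=sp−y≈-2.813775; I≈0.934115, D=e−e_prev≈-1.977291; u=5/4·(-2.813775)+5/4·0.934115+2·(-1.977291)≈-6.304157; next y=3/5·1.813775+1/4·(-6.304157)≈-0.487774
n=5: y≈-0.487774, sp=-1, e=sp−y≈-0.512226; I≈0.421889, D=e−e_prev≈2.301549; u=5/4·(-0.512226)+5/4·0.421889+2·2.301549≈4.490178; next y=3/5·(-0.487774)+1/4·4.490178≈0.829880
n=6: y≈0.829880, sp=-1, e=sp−y≈-1.829880; I≈-1.407991, D=e−e_prev≈-1.317654; u=5/4·(-1.829880)+5/4·(-1.407991)+2·(-1.317654)≈-6.682647; next y=3/5·0.829880+1/4·(-6.682647)≈-1.172734
n=7: y≈-1.172734, sp=-1, e=sp−y≈0.172734; I≈-1.235257, D=e−e_prev≈2.002614; u=5/4·0.172734+5/4·(-1.235257)+2·2.002614≈2.677073; next y=3/5·(-1.172734)+1/4·2.677073≈-0.034372
n=8: y≈-0.034372, sp=-1, e=sp−y≈-0.965628; I≈-2.200885, D=e−e_prev≈-1.138362; u=5/4·(-0.965628)+5/4·(-2.200885)+2·(-1.138362)≈-6.234865; next y=3/5·(-0.034372)+1/4·(-6.234865)≈-1.579339
n=9: y≈-1.579339, sp=-1, e=sp−y≈0.579339; I≈-1.621546, D=e−e_prev≈1.544968; u=5/4·0.579339+5/4·(-1.621546)+2·1.544968≈1.787177; next y=3/5·(-1.579339)+1/4·1.787177≈-0.500809
n=10: y≈-0.500809, sp=-1, e=sp−y≈-0.499191; I≈-2.120736, D=e−e_prev≈-1.078530; u=5/4·(-0.499191)+5/4·(-2.120736)+2·(-1.078530)≈-5.431969; next y=3/5·(-0.500809)+1/4·(-5.431969)≈-1.658478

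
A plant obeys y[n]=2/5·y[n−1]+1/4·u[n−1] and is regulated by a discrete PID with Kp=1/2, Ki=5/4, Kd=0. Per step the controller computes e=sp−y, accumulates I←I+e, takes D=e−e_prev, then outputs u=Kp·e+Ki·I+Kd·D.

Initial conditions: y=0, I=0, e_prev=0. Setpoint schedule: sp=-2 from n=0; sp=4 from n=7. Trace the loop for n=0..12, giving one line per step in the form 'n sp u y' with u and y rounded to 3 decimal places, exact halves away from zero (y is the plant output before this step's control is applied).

0 -2 -3.500 0.000
1 -2 -4.469 -0.875
2 -2 -4.839 -1.467
3 -2 -4.928 -1.797
4 -2 -4.913 -1.951
5 -2 -4.873 -2.008
6 -2 -4.840 -2.022
7 4 5.682 -2.019
8 4 8.600 0.613
9 4 9.715 2.395
10 4 9.986 3.387
11 4 9.940 3.851
12 4 9.821 4.025

(exact arithmetic carried between steps; '≈' marks a value shown rounded to 6 d.p. or computed from one; I and e_prev carry over from the previous line; the table rounds u and y to 3 d.p., halves away from zero)
n=0: y=0, sp=-2, e=sp−y=-2; I=-2, D=e−e_prev=-2; u=1/2·(-2)+5/4·(-2)+0·(-2)=-3.5; next y=2/5·0+1/4·(-3.5)=-0.875
n=1: y=-0.875, sp=-2, e=sp−y=-1.125; I=-3.125, D=e−e_prev=0.875; u=1/2·(-1.125)+5/4·(-3.125)+0·0.875=-4.46875; next y=2/5·(-0.875)+1/4·(-4.46875)≈-1.467188
n=2: y≈-1.467188, sp=-2, e=sp−y≈-0.532813; I≈-3.657813, D=e−e_prev≈0.592188; u=1/2·(-0.532813)+5/4·(-3.657813)+0·0.592188≈-4.838672; next y=2/5·(-1.467188)+1/4·(-4.838672)≈-1.796543
n=3: y≈-1.796543, sp=-2, e=sp−y≈-0.203457; I≈-3.861270, D=e−e_prev≈0.329355; u=1/2·(-0.203457)+5/4·(-3.861270)+0·0.329355≈-4.928315; next y=2/5·(-1.796543)+1/4·(-4.928315)≈-1.950696
n=4: y≈-1.950696, sp=-2, e=sp−y≈-0.049304; I≈-3.910573, D=e−e_prev≈0.154153; u=1/2·(-0.049304)+5/4·(-3.910573)+0·0.154153≈-4.912869; next y=2/5·(-1.950696)+1/4·(-4.912869)≈-2.008496
n=5: y≈-2.008496, sp=-2, e=sp−y≈0.008496; I≈-3.902078, D=e−e_prev≈0.057800; u=1/2·0.008496+5/4·(-3.902078)+0·0.057800≈-4.873350; next y=2/5·(-2.008496)+1/4·(-4.873350)≈-2.021736
n=6: y≈-2.021736, sp=-2, e=sp−y≈0.021736; I≈-3.880342, D=e−e_prev≈0.013240; u=1/2·0.021736+5/4·(-3.880342)+0·0.013240≈-4.839560; next y=2/5·(-2.021736)+1/4·(-4.839560)≈-2.018584
n=7: y≈-2.018584, sp=4, e=sp−y≈6.018584; I≈2.138242, D=e−e_prev≈5.996849; u=1/2·6.018584+5/4·2.138242+0·5.996849≈5.682095; next y=2/5·(-2.018584)+1/4·5.682095≈0.613090
n=8: y≈0.613090, sp=4, e=sp−y≈3.386910; I≈5.525152, D=e−e_prev≈-2.631674; u=1/2·3.386910+5/4·5.525152+0·(-2.631674)≈8.599895; next y=2/5·0.613090+1/4·8.599895≈2.395210
n=9: y≈2.395210, sp=4, e=sp−y≈1.604790; I≈7.129942, D=e−e_prev≈-1.782120; u=1/2·1.604790+5/4·7.129942+0·(-1.782120)≈9.714823; next y=2/5·2.395210+1/4·9.714823≈3.386790
n=10: y≈3.386790, sp=4, e=sp−y≈0.613210; I≈7.743153, D=e−e_prev≈-0.991580; u=1/2·0.613210+5/4·7.743153+0·(-0.991580)≈9.985546; next y=2/5·3.386790+1/4·9.985546≈3.851102
n=11: y≈3.851102, sp=4, e=sp−y≈0.148898; I≈7.892050, D=e−e_prev≈-0.464313; u=1/2·0.148898+5/4·7.892050+0·(-0.464313)≈9.939512; next y=2/5·3.851102+1/4·9.939512≈4.025319
n=12: y≈4.025319, sp=4, e=sp−y≈-0.025319; I≈7.866731, D=e−e_prev≈-0.174217; u=1/2·(-0.025319)+5/4·7.866731+0·(-0.174217)≈9.820755; next y=2/5·4.025319+1/4·9.820755≈4.065316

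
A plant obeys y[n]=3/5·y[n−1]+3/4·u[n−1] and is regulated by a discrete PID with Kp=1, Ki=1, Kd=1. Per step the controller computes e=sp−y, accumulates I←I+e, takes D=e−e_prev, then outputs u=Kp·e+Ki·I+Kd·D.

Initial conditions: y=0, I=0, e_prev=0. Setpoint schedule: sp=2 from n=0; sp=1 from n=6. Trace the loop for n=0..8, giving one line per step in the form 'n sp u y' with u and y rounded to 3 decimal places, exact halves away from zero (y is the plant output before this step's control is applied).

0 2 6.000 0.000
1 2 -7.500 4.500
2 2 16.775 -2.925
3 2 -26.979 10.826
4 2 51.640 -13.738
5 2 -89.862 30.487
6 1 161.650 -49.104
7 1 -289.475 91.775
8 1 522.079 -162.041

(exact arithmetic carried between steps; '≈' marks a value shown rounded to 6 d.p. or computed from one; I and e_prev carry over from the previous line; the table rounds u and y to 3 d.p., halves away from zero)
n=0: y=0, sp=2, e=sp−y=2; I=2, D=e−e_prev=2; u=1·2+1·2+1·2=6; next y=3/5·0+3/4·6=4.5
n=1: y=4.5, sp=2, e=sp−y=-2.5; I=-0.5, D=e−e_prev=-4.5; u=1·(-2.5)+1·(-0.5)+1·(-4.5)=-7.5; next y=3/5·4.5+3/4·(-7.5)=-2.925
n=2: y=-2.925, sp=2, e=sp−y=4.925; I=4.425, D=e−e_prev=7.425; u=1·4.925+1·4.425+1·7.425=16.775; next y=3/5·(-2.925)+3/4·16.775=10.82625
n=3: y=10.82625, sp=2, e=sp−y=-8.82625; I=-4.40125, D=e−e_prev=-13.75125; u=1·(-8.82625)+1·(-4.40125)+1·(-13.75125)=-26.97875; next y=3/5·10.82625+3/4·(-26.97875)≈-13.738313
n=4: y≈-13.738313, sp=2, e=sp−y≈15.738313; I≈11.337063, D=e−e_prev≈24.564563; u=1·15.738313+1·11.337063+1·24.564563≈51.639938; next y=3/5·(-13.738313)+3/4·51.639938≈30.486966
n=5: y≈30.486966, sp=2, e=sp−y≈-28.486966; I≈-17.149903, D=e−e_prev≈-44.225278; u=1·(-28.486966)+1·(-17.149903)+1·(-44.225278)≈-89.862147; next y=3/5·30.486966+3/4·(-89.862147)≈-49.104431
n=6: y≈-49.104431, sp=1, e=sp−y≈50.104431; I≈32.954528, D=e−e_prev≈78.591396; u=1·50.104431+1·32.954528+1·78.591396≈161.650355; next y=3/5·(-49.104431)+3/4·161.650355≈91.775108
n=7: y≈91.775108, sp=1, e=sp−y≈-90.775108; I≈-57.820580, D=e−e_prev≈-140.879538; u=1·(-90.775108)+1·(-57.820580)+1·(-140.879538)≈-289.475226; next y=3/5·91.775108+3/4·(-289.475226)≈-162.041355
n=8: y≈-162.041355, sp=1, e=sp−y≈163.041355; I≈105.220775, D=e−e_prev≈253.816463; u=1·163.041355+1·105.220775+1·253.816463≈522.078593; next y=3/5·(-162.041355)+3/4·522.078593≈294.334131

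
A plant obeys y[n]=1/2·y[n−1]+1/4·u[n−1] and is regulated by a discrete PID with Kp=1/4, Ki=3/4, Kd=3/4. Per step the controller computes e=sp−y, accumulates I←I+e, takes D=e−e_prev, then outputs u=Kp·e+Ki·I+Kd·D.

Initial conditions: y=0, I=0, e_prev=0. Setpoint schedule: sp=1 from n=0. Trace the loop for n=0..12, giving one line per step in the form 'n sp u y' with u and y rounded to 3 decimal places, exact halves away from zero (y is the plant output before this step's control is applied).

0 1 1.750 0.000
1 1 0.984 0.438
2 1 1.687 0.465
3 1 1.777 0.654
4 1 1.973 0.771
5 1 2.044 0.879
6 1 2.091 0.951
7 1 2.098 0.998
8 1 2.091 1.024
9 1 2.073 1.034
10 1 2.054 1.036
11 1 2.035 1.031
12 1 2.021 1.024

(exact arithmetic carried between steps; '≈' marks a value shown rounded to 6 d.p. or computed from one; I and e_prev carry over from the previous line; the table rounds u and y to 3 d.p., halves away from zero)
n=0: y=0, sp=1, e=sp−y=1; I=1, D=e−e_prev=1; u=1/4·1+3/4·1+3/4·1=1.75; next y=1/2·0+1/4·1.75=0.4375
n=1: y=0.4375, sp=1, e=sp−y=0.5625; I=1.5625, D=e−e_prev=-0.4375; u=1/4·0.5625+3/4·1.5625+3/4·(-0.4375)=0.984375; next y=1/2·0.4375+1/4·0.984375≈0.464844
n=2: y≈0.464844, sp=1, e=sp−y≈0.535156; I≈2.097656, D=e−e_prev≈-0.027344; u=1/4·0.535156+3/4·2.097656+3/4·(-0.027344)≈1.686523; next y=1/2·0.464844+1/4·1.686523≈0.654053
n=3: y≈0.654053, sp=1, e=sp−y≈0.345947; I≈2.443604, D=e−e_prev≈-0.189209; u=1/4·0.345947+3/4·2.443604+3/4·(-0.189209)≈1.777283; next y=1/2·0.654053+1/4·1.777283≈0.771347
n=4: y≈0.771347, sp=1, e=sp−y≈0.228653; I≈2.672256, D=e−e_prev≈-0.117294; u=1/4·0.228653+3/4·2.672256+3/4·(-0.117294)≈1.973385; next y=1/2·0.771347+1/4·1.973385≈0.879020
n=5: y≈0.879020, sp=1, e=sp−y≈0.120980; I≈2.793237, D=e−e_prev≈-0.107673; u=1/4·0.120980+3/4·2.793237+3/4·(-0.107673)≈2.044418; next y=1/2·0.879020+1/4·2.044418≈0.950614
n=6: y≈0.950614, sp=1, e=sp−y≈0.049386; I≈2.842622, D=e−e_prev≈-0.071595; u=1/4·0.049386+3/4·2.842622+3/4·(-0.071595)≈2.090617; next y=1/2·0.950614+1/4·2.090617≈0.997961
n=7: y≈0.997961, sp=1, e=sp−y≈0.002039; I≈2.844661, D=e−e_prev≈-0.047347; u=1/4·0.002039+3/4·2.844661+3/4·(-0.047347)≈2.098495; next y=1/2·0.997961+1/4·2.098495≈1.023604
n=8: y≈1.023604, sp=1, e=sp−y≈-0.023604; I≈2.821056, D=e−e_prev≈-0.025643; u=1/4·(-0.023604)+3/4·2.821056+3/4·(-0.025643)≈2.090659; next y=1/2·1.023604+1/4·2.090659≈1.034467
n=9: y≈1.034467, sp=1, e=sp−y≈-0.034467; I≈2.786589, D=e−e_prev≈-0.010862; u=1/4·(-0.034467)+3/4·2.786589+3/4·(-0.010862)≈2.073178; next y=1/2·1.034467+1/4·2.073178≈1.035528
n=10: y≈1.035528, sp=1, e=sp−y≈-0.035528; I≈2.751061, D=e−e_prev≈-0.001061; u=1/4·(-0.035528)+3/4·2.751061+3/4·(-0.001061)≈2.053618; next y=1/2·1.035528+1/4·2.053618≈1.031169
n=11: y≈1.031169, sp=1, e=sp−y≈-0.031169; I≈2.719893, D=e−e_prev≈0.004360; u=1/4·(-0.031169)+3/4·2.719893+3/4·0.004360≈2.035397; next y=1/2·1.031169+1/4·2.035397≈1.024434
n=12: y≈1.024434, sp=1, e=sp−y≈-0.024434; I≈2.695459, D=e−e_prev≈0.006735; u=1/4·(-0.024434)+3/4·2.695459+3/4·0.006735≈2.020537; next y=1/2·1.024434+1/4·2.020537≈1.017351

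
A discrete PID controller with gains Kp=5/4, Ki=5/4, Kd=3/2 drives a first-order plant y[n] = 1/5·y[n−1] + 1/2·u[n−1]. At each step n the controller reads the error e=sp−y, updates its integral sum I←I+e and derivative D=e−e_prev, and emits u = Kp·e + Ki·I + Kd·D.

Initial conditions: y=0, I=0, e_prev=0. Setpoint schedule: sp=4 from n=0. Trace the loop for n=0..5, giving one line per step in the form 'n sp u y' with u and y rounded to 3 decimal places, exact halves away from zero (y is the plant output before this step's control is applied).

0 4 16.000 0.000
1 4 -17.000 8.000
2 4 49.600 -6.900
3 4 -80.405 23.420
4 4 176.554 -35.519
5 4 -329.223 81.173

(exact arithmetic carried between steps; '≈' marks a value shown rounded to 6 d.p. or computed from one; I and e_prev carry over from the previous line; the table rounds u and y to 3 d.p., halves away from zero)
n=0: y=0, sp=4, e=sp−y=4; I=4, D=e−e_prev=4; u=5/4·4+5/4·4+3/2·4=16; next y=1/5·0+1/2·16=8
n=1: y=8, sp=4, e=sp−y=-4; I=0, D=e−e_prev=-8; u=5/4·(-4)+5/4·0+3/2·(-8)=-17; next y=1/5·8+1/2·(-17)=-6.9
n=2: y=-6.9, sp=4, e=sp−y=10.9; I=10.9, D=e−e_prev=14.9; u=5/4·10.9+5/4·10.9+3/2·14.9=49.6; next y=1/5·(-6.9)+1/2·49.6=23.42
n=3: y=23.42, sp=4, e=sp−y=-19.42; I=-8.52, D=e−e_prev=-30.32; u=5/4·(-19.42)+5/4·(-8.52)+3/2·(-30.32)=-80.405; next y=1/5·23.42+1/2·(-80.405)=-35.5185
n=4: y=-35.5185, sp=4, e=sp−y=39.5185; I=30.9985, D=e−e_prev=58.9385; u=5/4·39.5185+5/4·30.9985+3/2·58.9385=176.554; next y=1/5·(-35.5185)+1/2·176.554=81.1733
n=5: y=81.1733, sp=4, e=sp−y=-77.1733; I=-46.1748, D=e−e_prev=-116.6918; u=5/4·(-77.1733)+5/4·(-46.1748)+3/2·(-116.6918)=-329.222825; next y=1/5·81.1733+1/2·(-329.222825)≈-148.376753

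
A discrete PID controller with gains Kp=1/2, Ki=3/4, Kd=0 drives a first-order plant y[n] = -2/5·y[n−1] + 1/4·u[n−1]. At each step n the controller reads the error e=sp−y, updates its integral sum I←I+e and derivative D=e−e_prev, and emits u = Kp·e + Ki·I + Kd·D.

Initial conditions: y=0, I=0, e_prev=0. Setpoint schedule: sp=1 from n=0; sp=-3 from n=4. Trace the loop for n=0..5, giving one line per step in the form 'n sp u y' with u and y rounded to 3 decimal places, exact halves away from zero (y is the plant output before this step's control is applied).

0 1 1.250 0.000
1 1 1.609 0.313
2 1 2.169 0.277
3 1 2.518 0.431
4 -3 -2.087 0.457
5 -3 -3.228 -0.705

(exact arithmetic carried between steps; '≈' marks a value shown rounded to 6 d.p. or computed from one; I and e_prev carry over from the previous line; the table rounds u and y to 3 d.p., halves away from zero)
n=0: y=0, sp=1, e=sp−y=1; I=1, D=e−e_prev=1; u=1/2·1+3/4·1+0·1=1.25; next y=-2/5·0+1/4·1.25=0.3125
n=1: y=0.3125, sp=1, e=sp−y=0.6875; I=1.6875, D=e−e_prev=-0.3125; u=1/2·0.6875+3/4·1.6875+0·(-0.3125)=1.609375; next y=-2/5·0.3125+1/4·1.609375≈0.277344
n=2: y≈0.277344, sp=1, e=sp−y≈0.722656; I≈2.410156, D=e−e_prev≈0.035156; u=1/2·0.722656+3/4·2.410156+0·0.035156≈2.168945; next y=-2/5·0.277344+1/4·2.168945≈0.431299
n=3: y≈0.431299, sp=1, e=sp−y≈0.568701; I≈2.978857, D=e−e_prev≈-0.153955; u=1/2·0.568701+3/4·2.978857+0·(-0.153955)≈2.518494; next y=-2/5·0.431299+1/4·2.518494≈0.457104
n=4: y≈0.457104, sp=-3, e=sp−y≈-3.457104; I≈-0.478246, D=e−e_prev≈-4.025805; u=1/2·(-3.457104)+3/4·(-0.478246)+0·(-4.025805)≈-2.087237; next y=-2/5·0.457104+1/4·(-2.087237)≈-0.704651
n=5: y≈-0.704651, sp=-3, e=sp−y≈-2.295349; I≈-2.773596, D=e−e_prev≈1.161755; u=1/2·(-2.295349)+3/4·(-2.773596)+0·1.161755≈-3.227871; next y=-2/5·(-0.704651)+1/4·(-3.227871)≈-0.525108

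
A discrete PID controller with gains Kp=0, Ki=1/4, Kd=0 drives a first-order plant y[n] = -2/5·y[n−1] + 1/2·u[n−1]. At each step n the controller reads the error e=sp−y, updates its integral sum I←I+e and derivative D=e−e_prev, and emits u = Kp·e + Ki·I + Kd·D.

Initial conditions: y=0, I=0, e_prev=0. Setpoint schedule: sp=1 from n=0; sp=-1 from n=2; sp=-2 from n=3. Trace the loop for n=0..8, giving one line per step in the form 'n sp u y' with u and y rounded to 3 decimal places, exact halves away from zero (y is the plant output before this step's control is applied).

0 1 0.250 0.000
1 1 0.469 0.125
2 -1 0.173 0.184
3 -2 -0.330 0.013
4 -2 -0.788 -0.170
5 -2 -1.206 -0.326
6 -2 -1.588 -0.473
7 -2 -1.937 -0.605
8 -2 -2.255 -0.727

(exact arithmetic carried between steps; '≈' marks a value shown rounded to 6 d.p. or computed from one; I and e_prev carry over from the previous line; the table rounds u and y to 3 d.p., halves away from zero)
n=0: y=0, sp=1, e=sp−y=1; I=1, D=e−e_prev=1; u=0·1+1/4·1+0·1=0.25; next y=-2/5·0+1/2·0.25=0.125
n=1: y=0.125, sp=1, e=sp−y=0.875; I=1.875, D=e−e_prev=-0.125; u=0·0.875+1/4·1.875+0·(-0.125)=0.46875; next y=-2/5·0.125+1/2·0.46875=0.184375
n=2: y=0.184375, sp=-1, e=sp−y=-1.184375; I=0.690625, D=e−e_prev=-2.059375; u=0·(-1.184375)+1/4·0.690625+0·(-2.059375)≈0.172656; next y=-2/5·0.184375+1/2·0.172656≈0.012578
n=3: y≈0.012578, sp=-2, e=sp−y≈-2.012578; I≈-1.321953, D=e−e_prev≈-0.828203; u=0·(-2.012578)+1/4·(-1.321953)+0·(-0.828203)≈-0.330488; next y=-2/5·0.012578+1/2·(-0.330488)≈-0.170275
n=4: y≈-0.170275, sp=-2, e=sp−y≈-1.829725; I≈-3.151678, D=e−e_prev≈0.182854; u=0·(-1.829725)+1/4·(-3.151678)+0·0.182854≈-0.787919; next y=-2/5·(-0.170275)+1/2·(-0.787919)≈-0.325850
n=5: y≈-0.325850, sp=-2, e=sp−y≈-1.674150; I≈-4.825828, D=e−e_prev≈0.155574; u=0·(-1.674150)+1/4·(-4.825828)+0·0.155574≈-1.206457; next y=-2/5·(-0.325850)+1/2·(-1.206457)≈-0.472889
n=6: y≈-0.472889, sp=-2, e=sp−y≈-1.527111; I≈-6.352939, D=e−e_prev≈0.147039; u=0·(-1.527111)+1/4·(-6.352939)+0·0.147039≈-1.588235; next y=-2/5·(-0.472889)+1/2·(-1.588235)≈-0.604962
n=7: y≈-0.604962, sp=-2, e=sp−y≈-1.395038; I≈-7.747978, D=e−e_prev≈0.132073; u=0·(-1.395038)+1/4·(-7.747978)+0·0.132073≈-1.936994; next y=-2/5·(-0.604962)+1/2·(-1.936994)≈-0.726512
n=8: y≈-0.726512, sp=-2, e=sp−y≈-1.273488; I≈-9.021465, D=e−e_prev≈0.121550; u=0·(-1.273488)+1/4·(-9.021465)+0·0.121550≈-2.255366; next y=-2/5·(-0.726512)+1/2·(-2.255366)≈-0.837078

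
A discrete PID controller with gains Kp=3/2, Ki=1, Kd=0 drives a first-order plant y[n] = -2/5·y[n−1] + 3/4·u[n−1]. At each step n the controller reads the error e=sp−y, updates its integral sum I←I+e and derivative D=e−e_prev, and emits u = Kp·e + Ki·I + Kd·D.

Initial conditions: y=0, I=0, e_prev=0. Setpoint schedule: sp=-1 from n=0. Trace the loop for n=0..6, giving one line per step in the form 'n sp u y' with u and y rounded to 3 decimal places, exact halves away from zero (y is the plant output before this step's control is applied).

(exact arithmetic carried between steps; '≈' marks a value shown rounded to 6 d.p. or computed from one; I and e_prev carry over from the previous line; the table rounds u and y to 3 d.p., halves away from zero)
n=0: y=0, sp=-1, e=sp−y=-1; I=-1, D=e−e_prev=-1; u=3/2·(-1)+1·(-1)+0·(-1)=-2.5; next y=-2/5·0+3/4·(-2.5)=-1.875
n=1: y=-1.875, sp=-1, e=sp−y=0.875; I=-0.125, D=e−e_prev=1.875; u=3/2·0.875+1·(-0.125)+0·1.875=1.1875; next y=-2/5·(-1.875)+3/4·1.1875=1.640625
n=2: y=1.640625, sp=-1, e=sp−y=-2.640625; I=-2.765625, D=e−e_prev=-3.515625; u=3/2·(-2.640625)+1·(-2.765625)+0·(-3.515625)≈-6.726563; next y=-2/5·1.640625+3/4·(-6.726563)≈-5.701172
n=3: y≈-5.701172, sp=-1, e=sp−y≈4.701172; I≈1.935547, D=e−e_prev≈7.341797; u=3/2·4.701172+1·1.935547+0·7.341797≈8.987305; next y=-2/5·(-5.701172)+3/4·8.987305≈9.020947
n=4: y≈9.020947, sp=-1, e=sp−y≈-10.020947; I≈-8.085400, D=e−e_prev≈-14.722119; u=3/2·(-10.020947)+1·(-8.085400)+0·(-14.722119)≈-23.116821; next y=-2/5·9.020947+3/4·(-23.116821)≈-20.945995
n=5: y≈-20.945995, sp=-1, e=sp−y≈19.945995; I≈11.860594, D=e−e_prev≈29.966942; u=3/2·19.945995+1·11.860594+0·29.966942≈41.779587; next y=-2/5·(-20.945995)+3/4·41.779587≈39.713088
n=6: y≈39.713088, sp=-1, e=sp−y≈-40.713088; I≈-28.852494, D=e−e_prev≈-60.659083; u=3/2·(-40.713088)+1·(-28.852494)+0·(-60.659083)≈-89.922126; next y=-2/5·39.713088+3/4·(-89.922126)≈-83.326829

0 -1 -2.500 0.000
1 -1 1.188 -1.875
2 -1 -6.727 1.641
3 -1 8.987 -5.701
4 -1 -23.117 9.021
5 -1 41.780 -20.946
6 -1 -89.922 39.713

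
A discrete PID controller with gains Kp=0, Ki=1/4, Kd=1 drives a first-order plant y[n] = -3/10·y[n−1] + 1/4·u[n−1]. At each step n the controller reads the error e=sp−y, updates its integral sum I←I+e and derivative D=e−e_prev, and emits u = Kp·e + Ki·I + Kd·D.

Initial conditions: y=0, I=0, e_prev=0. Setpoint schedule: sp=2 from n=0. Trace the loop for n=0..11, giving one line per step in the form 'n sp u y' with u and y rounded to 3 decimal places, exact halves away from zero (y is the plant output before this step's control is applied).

(exact arithmetic carried between steps; '≈' marks a value shown rounded to 6 d.p. or computed from one; I and e_prev carry over from the previous line; the table rounds u and y to 3 d.p., halves away from zero)
n=0: y=0, sp=2, e=sp−y=2; I=2, D=e−e_prev=2; u=0·2+1/4·2+1·2=2.5; next y=-3/10·0+1/4·2.5=0.625
n=1: y=0.625, sp=2, e=sp−y=1.375; I=3.375, D=e−e_prev=-0.625; u=0·1.375+1/4·3.375+1·(-0.625)=0.21875; next y=-3/10·0.625+1/4·0.21875≈-0.132813
n=2: y≈-0.132813, sp=2, e=sp−y≈2.132813; I≈5.507813, D=e−e_prev≈0.757813; u=0·2.132813+1/4·5.507813+1·0.757813≈2.134766; next y=-3/10·(-0.132813)+1/4·2.134766≈0.573535
n=3: y≈0.573535, sp=2, e=sp−y≈1.426465; I≈6.934277, D=e−e_prev≈-0.706348; u=0·1.426465+1/4·6.934277+1·(-0.706348)≈1.027222; next y=-3/10·0.573535+1/4·1.027222≈0.084745
n=4: y≈0.084745, sp=2, e=sp−y≈1.915255; I≈8.849532, D=e−e_prev≈0.488790; u=0·1.915255+1/4·8.849532+1·0.488790≈2.701173; next y=-3/10·0.084745+1/4·2.701173≈0.649870
n=5: y≈0.649870, sp=2, e=sp−y≈1.350130; I≈10.199663, D=e−e_prev≈-0.565125; u=0·1.350130+1/4·10.199663+1·(-0.565125)≈1.984791; next y=-3/10·0.649870+1/4·1.984791≈0.301237
n=6: y≈0.301237, sp=2, e=sp−y≈1.698763; I≈11.898426, D=e−e_prev≈0.348633; u=0·1.698763+1/4·11.898426+1·0.348633≈3.323240; next y=-3/10·0.301237+1/4·3.323240≈0.740439
n=7: y≈0.740439, sp=2, e=sp−y≈1.259561; I≈13.157987, D=e−e_prev≈-0.439202; u=0·1.259561+1/4·13.157987+1·(-0.439202)≈2.850295; next y=-3/10·0.740439+1/4·2.850295≈0.490442
n=8: y≈0.490442, sp=2, e=sp−y≈1.509558; I≈14.667545, D=e−e_prev≈0.249997; u=0·1.509558+1/4·14.667545+1·0.249997≈3.916883; next y=-3/10·0.490442+1/4·3.916883≈0.832088
n=9: y≈0.832088, sp=2, e=sp−y≈1.167912; I≈15.835457, D=e−e_prev≈-0.341646; u=0·1.167912+1/4·15.835457+1·(-0.341646)≈3.617218; next y=-3/10·0.832088+1/4·3.617218≈0.654678
n=10: y≈0.654678, sp=2, e=sp−y≈1.345322; I≈17.180779, D=e−e_prev≈0.177410; u=0·1.345322+1/4·17.180779+1·0.177410≈4.472605; next y=-3/10·0.654678+1/4·4.472605≈0.921748
n=11: y≈0.921748, sp=2, e=sp−y≈1.078252; I≈18.259031, D=e−e_prev≈-0.267070; u=0·1.078252+1/4·18.259031+1·(-0.267070)≈4.297688; next y=-3/10·0.921748+1/4·4.297688≈0.797898

0 2 2.500 0.000
1 2 0.219 0.625
2 2 2.135 -0.133
3 2 1.027 0.574
4 2 2.701 0.085
5 2 1.985 0.650
6 2 3.323 0.301
7 2 2.850 0.740
8 2 3.917 0.490
9 2 3.617 0.832
10 2 4.473 0.655
11 2 4.298 0.922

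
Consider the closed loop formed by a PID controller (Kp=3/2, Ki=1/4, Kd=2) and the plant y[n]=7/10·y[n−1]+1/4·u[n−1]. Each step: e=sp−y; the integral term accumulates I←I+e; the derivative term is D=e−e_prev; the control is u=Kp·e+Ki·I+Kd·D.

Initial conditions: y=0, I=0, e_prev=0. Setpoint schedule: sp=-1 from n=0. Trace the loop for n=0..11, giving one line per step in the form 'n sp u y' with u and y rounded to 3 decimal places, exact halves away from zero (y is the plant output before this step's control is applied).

0 -1 -3.750 0.000
1 -1 1.516 -0.938
2 -1 -2.851 -0.277
3 -1 0.649 -0.907
4 -1 -2.262 -0.472
5 -1 0.064 -0.896
6 -1 -1.878 -0.611
7 -1 -0.332 -0.897
8 -1 -1.628 -0.711
9 -1 -0.602 -0.905
10 -1 -1.467 -0.784
11 -1 -0.786 -0.915

(exact arithmetic carried between steps; '≈' marks a value shown rounded to 6 d.p. or computed from one; I and e_prev carry over from the previous line; the table rounds u and y to 3 d.p., halves away from zero)
n=0: y=0, sp=-1, e=sp−y=-1; I=-1, D=e−e_prev=-1; u=3/2·(-1)+1/4·(-1)+2·(-1)=-3.75; next y=7/10·0+1/4·(-3.75)=-0.9375
n=1: y=-0.9375, sp=-1, e=sp−y=-0.0625; I=-1.0625, D=e−e_prev=0.9375; u=3/2·(-0.0625)+1/4·(-1.0625)+2·0.9375=1.515625; next y=7/10·(-0.9375)+1/4·1.515625≈-0.277344
n=2: y≈-0.277344, sp=-1, e=sp−y≈-0.722656; I≈-1.785156, D=e−e_prev≈-0.660156; u=3/2·(-0.722656)+1/4·(-1.785156)+2·(-0.660156)≈-2.850586; next y=7/10·(-0.277344)+1/4·(-2.850586)≈-0.906787
n=3: y≈-0.906787, sp=-1, e=sp−y≈-0.093213; I≈-1.878369, D=e−e_prev≈0.629443; u=3/2·(-0.093213)+1/4·(-1.878369)+2·0.629443≈0.649475; next y=7/10·(-0.906787)+1/4·0.649475≈-0.472382
n=4: y≈-0.472382, sp=-1, e=sp−y≈-0.527618; I≈-2.405987, D=e−e_prev≈-0.434405; u=3/2·(-0.527618)+1/4·(-2.405987)+2·(-0.434405)≈-2.261733; next y=7/10·(-0.472382)+1/4·(-2.261733)≈-0.896101
n=5: y≈-0.896101, sp=-1, e=sp−y≈-0.103899; I≈-2.509886, D=e−e_prev≈0.423719; u=3/2·(-0.103899)+1/4·(-2.509886)+2·0.423719≈0.064117; next y=7/10·(-0.896101)+1/4·0.064117≈-0.611241
n=6: y≈-0.611241, sp=-1, e=sp−y≈-0.388759; I≈-2.898645, D=e−e_prev≈-0.284860; u=3/2·(-0.388759)+1/4·(-2.898645)+2·(-0.284860)≈-1.877518; next y=7/10·(-0.611241)+1/4·(-1.877518)≈-0.897248
n=7: y≈-0.897248, sp=-1, e=sp−y≈-0.102752; I≈-3.001396, D=e−e_prev≈0.286007; u=3/2·(-0.102752)+1/4·(-3.001396)+2·0.286007≈-0.332462; next y=7/10·(-0.897248)+1/4·(-0.332462)≈-0.711189
n=8: y≈-0.711189, sp=-1, e=sp−y≈-0.288811; I≈-3.290207, D=e−e_prev≈-0.186059; u=3/2·(-0.288811)+1/4·(-3.290207)+2·(-0.186059)≈-1.627886; next y=7/10·(-0.711189)+1/4·(-1.627886)≈-0.904804
n=9: y≈-0.904804, sp=-1, e=sp−y≈-0.095196; I≈-3.385403, D=e−e_prev≈0.193615; u=3/2·(-0.095196)+1/4·(-3.385403)+2·0.193615≈-0.601916; next y=7/10·(-0.904804)+1/4·(-0.601916)≈-0.783842
n=10: y≈-0.783842, sp=-1, e=sp−y≈-0.216158; I≈-3.601561, D=e−e_prev≈-0.120962; u=3/2·(-0.216158)+1/4·(-3.601561)+2·(-0.120962)≈-1.466552; next y=7/10·(-0.783842)+1/4·(-1.466552)≈-0.915327
n=11: y≈-0.915327, sp=-1, e=sp−y≈-0.084673; I≈-3.686234, D=e−e_prev≈0.131486; u=3/2·(-0.084673)+1/4·(-3.686234)+2·0.131486≈-0.785596; next y=7/10·(-0.915327)+1/4·(-0.785596)≈-0.837128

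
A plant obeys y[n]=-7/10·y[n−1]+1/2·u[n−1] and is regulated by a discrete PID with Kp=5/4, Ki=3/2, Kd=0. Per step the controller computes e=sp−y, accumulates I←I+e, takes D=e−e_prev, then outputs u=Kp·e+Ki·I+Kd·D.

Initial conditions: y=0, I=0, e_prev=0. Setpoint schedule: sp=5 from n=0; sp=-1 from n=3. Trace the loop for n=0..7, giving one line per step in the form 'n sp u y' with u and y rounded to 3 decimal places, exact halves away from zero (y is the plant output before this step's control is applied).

(exact arithmetic carried between steps; '≈' marks a value shown rounded to 6 d.p. or computed from one; I and e_prev carry over from the previous line; the table rounds u and y to 3 d.p., halves away from zero)
n=0: y=0, sp=5, e=sp−y=5; I=5, D=e−e_prev=5; u=5/4·5+3/2·5+0·5=13.75; next y=-7/10·0+1/2·13.75=6.875
n=1: y=6.875, sp=5, e=sp−y=-1.875; I=3.125, D=e−e_prev=-6.875; u=5/4·(-1.875)+3/2·3.125+0·(-6.875)=2.34375; next y=-7/10·6.875+1/2·2.34375=-3.640625
n=2: y=-3.640625, sp=5, e=sp−y=8.640625; I=11.765625, D=e−e_prev=10.515625; u=5/4·8.640625+3/2·11.765625+0·10.515625≈28.449219; next y=-7/10·(-3.640625)+1/2·28.449219≈16.773047
n=3: y≈16.773047, sp=-1, e=sp−y≈-17.773047; I≈-6.007422, D=e−e_prev≈-26.413672; u=5/4·(-17.773047)+3/2·(-6.007422)+0·(-26.413672)≈-31.227441; next y=-7/10·16.773047+1/2·(-31.227441)≈-27.354854
n=4: y≈-27.354854, sp=-1, e=sp−y≈26.354854; I≈20.347432, D=e−e_prev≈44.127900; u=5/4·26.354854+3/2·20.347432+0·44.127900≈63.464714; next y=-7/10·(-27.354854)+1/2·63.464714≈50.880755
n=5: y≈50.880755, sp=-1, e=sp−y≈-51.880755; I≈-31.533323, D=e−e_prev≈-78.235608; u=5/4·(-51.880755)+3/2·(-31.533323)+0·(-78.235608)≈-112.150928; next y=-7/10·50.880755+1/2·(-112.150928)≈-91.691992
n=6: y≈-91.691992, sp=-1, e=sp−y≈90.691992; I≈59.158669, D=e−e_prev≈142.572747; u=5/4·90.691992+3/2·59.158669+0·142.572747≈202.102994; next y=-7/10·(-91.691992)+1/2·202.102994≈165.235891
n=7: y≈165.235891, sp=-1, e=sp−y≈-166.235891; I≈-107.077222, D=e−e_prev≈-256.927884; u=5/4·(-166.235891)+3/2·(-107.077222)+0·(-256.927884)≈-368.410698; next y=-7/10·165.235891+1/2·(-368.410698)≈-299.870473

0 5 13.750 0.000
1 5 2.344 6.875
2 5 28.449 -3.641
3 -1 -31.227 16.773
4 -1 63.465 -27.355
5 -1 -112.151 50.881
6 -1 202.103 -91.692
7 -1 -368.411 165.236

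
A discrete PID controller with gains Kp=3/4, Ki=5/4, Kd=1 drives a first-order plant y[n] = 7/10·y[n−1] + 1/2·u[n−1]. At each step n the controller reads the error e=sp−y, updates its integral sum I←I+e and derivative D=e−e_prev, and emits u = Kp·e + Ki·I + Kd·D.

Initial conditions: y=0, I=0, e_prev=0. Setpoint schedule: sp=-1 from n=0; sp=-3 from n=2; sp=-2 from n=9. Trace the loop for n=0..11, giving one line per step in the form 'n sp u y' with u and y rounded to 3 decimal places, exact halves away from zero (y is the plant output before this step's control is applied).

0 -1 -3.000 0.000
1 -1 1.250 -1.500
2 -3 -8.850 -0.425
3 -3 3.899 -4.723
4 -3 -8.344 -1.356
5 -3 4.263 -5.121
6 -3 -7.854 -1.454
7 -3 4.354 -4.945
8 -3 -7.687 -1.284
9 -2 7.203 -4.743
10 -2 -8.900 0.282
11 -2 6.876 -4.253

(exact arithmetic carried between steps; '≈' marks a value shown rounded to 6 d.p. or computed from one; I and e_prev carry over from the previous line; the table rounds u and y to 3 d.p., halves away from zero)
n=0: y=0, sp=-1, e=sp−y=-1; I=-1, D=e−e_prev=-1; u=3/4·(-1)+5/4·(-1)+1·(-1)=-3; next y=7/10·0+1/2·(-3)=-1.5
n=1: y=-1.5, sp=-1, e=sp−y=0.5; I=-0.5, D=e−e_prev=1.5; u=3/4·0.5+5/4·(-0.5)+1·1.5=1.25; next y=7/10·(-1.5)+1/2·1.25=-0.425
n=2: y=-0.425, sp=-3, e=sp−y=-2.575; I=-3.075, D=e−e_prev=-3.075; u=3/4·(-2.575)+5/4·(-3.075)+1·(-3.075)=-8.85; next y=7/10·(-0.425)+1/2·(-8.85)=-4.7225
n=3: y=-4.7225, sp=-3, e=sp−y=1.7225; I=-1.3525, D=e−e_prev=4.2975; u=3/4·1.7225+5/4·(-1.3525)+1·4.2975=3.89875; next y=7/10·(-4.7225)+1/2·3.89875=-1.356375
n=4: y=-1.356375, sp=-3, e=sp−y=-1.643625; I=-2.996125, D=e−e_prev=-3.366125; u=3/4·(-1.643625)+5/4·(-2.996125)+1·(-3.366125)=-8.344; next y=7/10·(-1.356375)+1/2·(-8.344)≈-5.121463
n=5: y≈-5.121463, sp=-3, e=sp−y≈2.121463; I≈-0.874663, D=e−e_prev≈3.765088; u=3/4·2.121463+5/4·(-0.874663)+1·3.765088≈4.262856; next y=7/10·(-5.121463)+1/2·4.262856≈-1.453596
n=6: y≈-1.453596, sp=-3, e=sp−y≈-1.546404; I≈-2.421067, D=e−e_prev≈-3.667867; u=3/4·(-1.546404)+5/4·(-2.421067)+1·(-3.667867)≈-7.854004; next y=7/10·(-1.453596)+1/2·(-7.854004)≈-4.944519
n=7: y≈-4.944519, sp=-3, e=sp−y≈1.944519; I≈-0.476548, D=e−e_prev≈3.490923; u=3/4·1.944519+5/4·(-0.476548)+1·3.490923≈4.353627; next y=7/10·(-4.944519)+1/2·4.353627≈-1.284350
n=8: y≈-1.284350, sp=-3, e=sp−y≈-1.715650; I≈-2.192199, D=e−e_prev≈-3.660169; u=3/4·(-1.715650)+5/4·(-2.192199)+1·(-3.660169)≈-7.687155; next y=7/10·(-1.284350)+1/2·(-7.687155)≈-4.742622
n=9: y≈-4.742622, sp=-2, e=sp−y≈2.742622; I≈0.550424, D=e−e_prev≈4.458273; u=3/4·2.742622+5/4·0.550424+1·4.458273≈7.203269; next y=7/10·(-4.742622)+1/2·7.203269≈0.281799
n=10: y≈0.281799, sp=-2, e=sp−y≈-2.281799; I≈-1.731375, D=e−e_prev≈-5.024421; u=3/4·(-2.281799)+5/4·(-1.731375)+1·(-5.024421)≈-8.899990; next y=7/10·0.281799+1/2·(-8.899990)≈-4.252735
n=11: y≈-4.252735, sp=-2, e=sp−y≈2.252735; I≈0.521360, D=e−e_prev≈4.534534; u=3/4·2.252735+5/4·0.521360+1·4.534534≈6.875786; next y=7/10·(-4.252735)+1/2·6.875786≈0.460978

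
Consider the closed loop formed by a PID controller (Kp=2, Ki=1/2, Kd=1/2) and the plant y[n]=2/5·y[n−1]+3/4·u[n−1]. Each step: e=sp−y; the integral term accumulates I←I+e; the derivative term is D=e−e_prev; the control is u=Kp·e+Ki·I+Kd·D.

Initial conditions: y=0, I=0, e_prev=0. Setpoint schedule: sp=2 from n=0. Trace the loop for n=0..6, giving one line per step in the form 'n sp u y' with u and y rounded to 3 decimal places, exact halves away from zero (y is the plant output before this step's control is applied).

(exact arithmetic carried between steps; '≈' marks a value shown rounded to 6 d.p. or computed from one; I and e_prev carry over from the previous line; the table rounds u and y to 3 d.p., halves away from zero)
n=0: y=0, sp=2, e=sp−y=2; I=2, D=e−e_prev=2; u=2·2+1/2·2+1/2·2=6; next y=2/5·0+3/4·6=4.5
n=1: y=4.5, sp=2, e=sp−y=-2.5; I=-0.5, D=e−e_prev=-4.5; u=2·(-2.5)+1/2·(-0.5)+1/2·(-4.5)=-7.5; next y=2/5·4.5+3/4·(-7.5)=-3.825
n=2: y=-3.825, sp=2, e=sp−y=5.825; I=5.325, D=e−e_prev=8.325; u=2·5.825+1/2·5.325+1/2·8.325=18.475; next y=2/5·(-3.825)+3/4·18.475=12.32625
n=3: y=12.32625, sp=2, e=sp−y=-10.32625; I=-5.00125, D=e−e_prev=-16.15125; u=2·(-10.32625)+1/2·(-5.00125)+1/2·(-16.15125)=-31.22875; next y=2/5·12.32625+3/4·(-31.22875)≈-18.491063
n=4: y≈-18.491063, sp=2, e=sp−y≈20.491063; I≈15.489813, D=e−e_prev≈30.817313; u=2·20.491063+1/2·15.489813+1/2·30.817313≈64.135688; next y=2/5·(-18.491063)+3/4·64.135688≈40.705341
n=5: y≈40.705341, sp=2, e=sp−y≈-38.705341; I≈-23.215528, D=e−e_prev≈-59.196403; u=2·(-38.705341)+1/2·(-23.215528)+1/2·(-59.196403)≈-118.616647; next y=2/5·40.705341+3/4·(-118.616647)≈-72.680349
n=6: y≈-72.680349, sp=2, e=sp−y≈74.680349; I≈51.464821, D=e−e_prev≈113.385690; u=2·74.680349+1/2·51.464821+1/2·113.385690≈231.785953; next y=2/5·(-72.680349)+3/4·231.785953≈144.767325

0 2 6.000 0.000
1 2 -7.500 4.500
2 2 18.475 -3.825
3 2 -31.229 12.326
4 2 64.136 -18.491
5 2 -118.617 40.705
6 2 231.786 -72.680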